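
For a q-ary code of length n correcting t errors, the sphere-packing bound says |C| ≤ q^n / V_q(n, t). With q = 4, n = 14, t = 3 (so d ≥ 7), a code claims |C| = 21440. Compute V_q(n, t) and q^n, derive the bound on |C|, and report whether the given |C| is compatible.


V_q(n, t) = 10690, q^n = 268435456, Hamming bound = 25110, |C| = 21440 ≤ bound (satisfied).

Step 1: Compute V_q(n, t) = Σ_{j=0}^3 C(n, j) (q−1)^j.
  j = 0: C(14,0)·(3)^0 = 1·1 = 1.
  j = 1: C(14,1)·(3)^1 = 14·3 = 42.
  j = 2: C(14,2)·(3)^2 = 91·9 = 819.
  j = 3: C(14,3)·(3)^3 = 364·27 = 9828.
  V_q(n, t) = 1 + 42 + 819 + 9828 = 10690.
Step 2: q^n = 4^14 = 268435456.
Step 3: Hamming bound ⌊q^n / V_q(n,t)⌋ = ⌊268435456/10690⌋ = 25110.
Step 4: Compare |C| = 21440 to 25110: satisfied.
The claimed |C| lies below the Hamming bound.


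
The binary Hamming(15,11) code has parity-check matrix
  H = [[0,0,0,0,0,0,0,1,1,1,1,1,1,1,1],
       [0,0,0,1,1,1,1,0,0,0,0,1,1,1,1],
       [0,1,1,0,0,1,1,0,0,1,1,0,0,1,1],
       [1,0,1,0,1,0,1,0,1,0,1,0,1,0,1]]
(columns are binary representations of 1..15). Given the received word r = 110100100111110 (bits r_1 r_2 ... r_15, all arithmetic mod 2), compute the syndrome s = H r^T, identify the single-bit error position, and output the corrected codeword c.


s = (1, 1, 1, 0)^T, error position = 14, corrected codeword c = 110100100111100

Compute s = H r^T mod 2 one row at a time:
  s_1 = 0 + 0 + 1 + 1 + 1 + 1 + 1 + 0 = 5 ≡ 1 (mod 2).
  s_2 = 1 + 0 + 0 + 1 + 1 + 1 + 1 + 0 = 5 ≡ 1 (mod 2).
  s_3 = 1 + 0 + 0 + 1 + 1 + 1 + 1 + 0 = 5 ≡ 1 (mod 2).
  s_4 = 1 + 0 + 0 + 1 + 0 + 1 + 1 + 0 = 4 ≡ 0 (mod 2).
s = (1, 1, 1, 0)^T — this equals column 14 of H (binary 1110), so error is at position 14.
Correct: flip bit 14 of r = 110100100111110 to get c = 110100100111100.


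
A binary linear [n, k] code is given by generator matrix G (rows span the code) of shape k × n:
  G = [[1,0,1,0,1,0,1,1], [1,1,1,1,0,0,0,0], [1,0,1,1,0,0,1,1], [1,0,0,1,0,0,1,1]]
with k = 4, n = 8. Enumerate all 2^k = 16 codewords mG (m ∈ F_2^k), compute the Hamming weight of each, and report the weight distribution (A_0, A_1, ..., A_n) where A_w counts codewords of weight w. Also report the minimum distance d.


Weight distribution: A_0 = 1, A_1 = 1, A_2 = 1, A_3 = 4, A_4 = 5, A_5 = 3, A_6 = 1. Minimum distance d = 1.

Enumerate all 2^4 = 16 messages m ∈ F_2^4.
For each, compute codeword c = mG in F_2^8, then tally its weight.
  m = 0000 → c = 00000000, weight = 0.
  m = 1000 → c = 10101011, weight = 5.
  m = 0100 → c = 11110000, weight = 4.
  m = 1100 → c = 01011011, weight = 5.
  m = 0010 → c = 10110011, weight = 5.
  m = 1010 → c = 00011000, weight = 2.
  m = 0110 → c = 01000011, weight = 3.
  m = 1110 → c = 11101000, weight = 4.
  m = 0001 → c = 10010011, weight = 4.
  m = 1001 → c = 00111000, weight = 3.
  m = 0101 → c = 01100011, weight = 4.
  m = 1101 → c = 11001000, weight = 3.
  m = 0011 → c = 00100000, weight = 1.
  m = 1011 → c = 10001011, weight = 4.
  m = 0111 → c = 11010000, weight = 3.
  m = 1111 → c = 01111011, weight = 6.
Tally weights:
  weight 0: 1 codewords.
  weight 1: 1 codewords.
  weight 2: 1 codewords.
  weight 3: 4 codewords.
  weight 4: 5 codewords.
  weight 5: 3 codewords.
  weight 6: 1 codewords.
Minimum distance d = smallest w > 0 with A_w > 0 = 1.
Sanity: Σ A_w = 16 = 2^4 = 16 ✓.


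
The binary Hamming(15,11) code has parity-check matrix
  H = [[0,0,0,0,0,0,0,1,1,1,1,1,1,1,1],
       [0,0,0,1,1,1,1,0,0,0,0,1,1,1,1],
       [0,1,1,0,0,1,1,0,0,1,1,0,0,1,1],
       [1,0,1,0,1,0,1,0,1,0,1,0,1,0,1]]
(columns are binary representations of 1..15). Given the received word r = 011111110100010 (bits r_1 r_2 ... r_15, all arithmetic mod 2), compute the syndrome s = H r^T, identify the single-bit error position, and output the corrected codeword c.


s = (1, 1, 0, 1)^T, error position = 13, corrected codeword c = 011111110100110

Compute s = H r^T mod 2 one row at a time:
  s_1 = 1 + 0 + 1 + 0 + 0 + 0 + 1 + 0 = 3 ≡ 1 (mod 2).
  s_2 = 1 + 1 + 1 + 1 + 0 + 0 + 1 + 0 = 5 ≡ 1 (mod 2).
  s_3 = 1 + 1 + 1 + 1 + 1 + 0 + 1 + 0 = 6 ≡ 0 (mod 2).
  s_4 = 0 + 1 + 1 + 1 + 0 + 0 + 0 + 0 = 3 ≡ 1 (mod 2).
s = (1, 1, 0, 1)^T — this equals column 13 of H (binary 1101), so error is at position 13.
Correct: flip bit 13 of r = 011111110100010 to get c = 011111110100110.


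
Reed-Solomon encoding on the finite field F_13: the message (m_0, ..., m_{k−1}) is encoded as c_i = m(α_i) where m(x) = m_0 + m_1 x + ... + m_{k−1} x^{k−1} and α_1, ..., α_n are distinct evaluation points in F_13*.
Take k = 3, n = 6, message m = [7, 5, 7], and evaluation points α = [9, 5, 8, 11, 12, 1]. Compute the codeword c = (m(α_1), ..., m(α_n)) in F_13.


c = [8, 12, 1, 12, 9, 6]

Message polynomial: m(x) = 7 + 5·x + 7·x^2 (mod 13).
For each evaluation point α_i, compute m(α_i) mod 13:
  α_1 = 9: Horner steps 7 → 3 → 8, so m(9) = 8.
  α_2 = 5: Horner steps 7 → 1 → 12, so m(5) = 12.
  α_3 = 8: Horner steps 7 → 9 → 1, so m(8) = 1.
  α_4 = 11: Horner steps 7 → 4 → 12, so m(11) = 12.
  α_5 = 12: Horner steps 7 → 11 → 9, so m(12) = 9.
  α_6 = 1: Horner steps 7 → 12 → 6, so m(1) = 6.
Codeword c = [8, 12, 1, 12, 9, 6] ∈ F_13^6.


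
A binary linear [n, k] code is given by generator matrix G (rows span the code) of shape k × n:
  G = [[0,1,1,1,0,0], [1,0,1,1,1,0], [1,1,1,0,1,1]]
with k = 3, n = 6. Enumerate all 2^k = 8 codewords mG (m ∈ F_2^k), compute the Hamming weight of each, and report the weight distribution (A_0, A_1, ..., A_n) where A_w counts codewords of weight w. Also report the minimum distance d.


Weight distribution: A_0 = 1, A_2 = 1, A_3 = 3, A_4 = 2, A_5 = 1. Minimum distance d = 2.

Enumerate all 2^3 = 8 messages m ∈ F_2^3.
For each, compute codeword c = mG in F_2^6, then tally its weight.
  m = 000 → c = 000000, weight = 0.
  m = 100 → c = 011100, weight = 3.
  m = 010 → c = 101110, weight = 4.
  m = 110 → c = 110010, weight = 3.
  m = 001 → c = 111011, weight = 5.
  m = 101 → c = 100111, weight = 4.
  m = 011 → c = 010101, weight = 3.
  m = 111 → c = 001001, weight = 2.
Tally weights:
  weight 0: 1 codewords.
  weight 2: 1 codewords.
  weight 3: 3 codewords.
  weight 4: 2 codewords.
  weight 5: 1 codewords.
Minimum distance d = smallest w > 0 with A_w > 0 = 2.
Sanity: Σ A_w = 8 = 2^3 = 8 ✓.


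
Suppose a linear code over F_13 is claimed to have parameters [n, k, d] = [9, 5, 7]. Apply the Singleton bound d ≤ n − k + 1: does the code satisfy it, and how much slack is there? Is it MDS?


Singleton RHS = n − k + 1 = 5, slack = -2, bound violated (no such code; not MDS).

Singleton bound: d ≤ n − k + 1.
Here n = 9, k = 5, so n − k + 1 = 5.
Given d = 7, check d ≤ 5: NO.
Slack = (n − k + 1) − d = -2.
The slack is negative: d = 7 exceeds n − k + 1 = 5 by 2, so the Singleton bound is violated and no linear [9, 5, 7]_13 code can exist. In particular it is not MDS (MDS requires d = n − k + 1 exactly).
Description: the claimed parameters are [9, 5, 7]_13; such a code would be impossible (violates the Singleton bound).


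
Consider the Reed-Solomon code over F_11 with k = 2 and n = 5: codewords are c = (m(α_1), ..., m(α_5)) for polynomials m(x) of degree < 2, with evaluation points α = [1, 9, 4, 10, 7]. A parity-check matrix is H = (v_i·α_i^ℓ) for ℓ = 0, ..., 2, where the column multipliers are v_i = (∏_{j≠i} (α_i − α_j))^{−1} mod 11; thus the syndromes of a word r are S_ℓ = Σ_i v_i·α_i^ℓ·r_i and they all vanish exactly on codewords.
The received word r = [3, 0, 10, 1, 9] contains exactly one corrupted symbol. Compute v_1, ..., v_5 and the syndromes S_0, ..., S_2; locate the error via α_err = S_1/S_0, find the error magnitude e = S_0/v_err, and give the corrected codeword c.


S = (3, 1, 4), error at position 3, error magnitude e = 4, c = [3, 0, 6, 1, 9].

Step 1: column multipliers v_i = (∏_{j≠i}(α_i − α_j))^{−1} mod 11.
  i = 1 (α = 1): (1−9)(1−4)(1−10)(1−7) = (−8)·(−3)·(−9)·(−6) = 1296 ≡ 9, so v_1 = 9^{−1} = 5 (mod 11).
  i = 2 (α = 9): (9−1)(9−4)(9−10)(9−7) = 8·5·(−1)·2 = −80 ≡ 8, so v_2 = 8^{−1} = 7 (mod 11).
  i = 3 (α = 4): (4−1)(4−9)(4−10)(4−7) = 3·(−5)·(−6)·(−3) = −270 ≡ 5, so v_3 = 5^{−1} = 9 (mod 11).
  i = 4 (α = 10): (10−1)(10−9)(10−4)(10−7) = 9·1·6·3 = 162 ≡ 8, so v_4 = 8^{−1} = 7 (mod 11).
  i = 5 (α = 7): (7−1)(7−9)(7−4)(7−10) = 6·(−2)·3·(−3) = 108 ≡ 9, so v_5 = 9^{−1} = 5 (mod 11).
  v = [5, 7, 9, 7, 5].
Step 2: syndromes of r = [3, 0, 10, 1, 9] (all sums mod 11).
  S_0 = Σ v_i r_i = 5·3 + 7·0 + 9·10 + 7·1 + 5·9 = 157 ≡ 3.
  S_1 = Σ v_i α_i r_i = 5·1·3 + 7·9·0 + 9·4·10 + 7·10·1 + 5·7·9 = 760 ≡ 1.
  α_i^2 mod 11 = [1, 4, 5, 1, 5].
  S_2 = Σ v_i α_i^2 r_i = 5·1·3 + 7·4·0 + 9·5·10 + 7·1·1 + 5·5·9 = 697 ≡ 4.
  S = (3, 1, 4) ≠ 0, so r is not a codeword (an error is present).
Step 3: locate the error. For a single error e at position i, S_ℓ = v_i·e·α_i^ℓ, so α_err = S_1/S_0.
  S_0^{−1} = 3^{−1} = 4 (mod 11), so α_err = 1·4 = 4 ≡ 4 = α_3. Error position i = 3.
  Consistency check: S_2/S_1 = 4·1 = 4 ≡ 4 = α_err ✓ (single-error assumption holds).
Step 4: error magnitude e = S_0/v_3 = S_0·∏_{j≠3}(α_3 − α_j) = 3·5 = 15 ≡ 4 (mod 11).
Step 5: correct position 3: c_3 = r_3 − e = 10 − 4 ≡ 6 (mod 11). Hence c = [3, 0, 6, 1, 9].
  Check: interpolating c through the α_i gives m(x) = 2 + 1·x (degree < 2) with m(α_i) = c_i for every i, so c is indeed a codeword.


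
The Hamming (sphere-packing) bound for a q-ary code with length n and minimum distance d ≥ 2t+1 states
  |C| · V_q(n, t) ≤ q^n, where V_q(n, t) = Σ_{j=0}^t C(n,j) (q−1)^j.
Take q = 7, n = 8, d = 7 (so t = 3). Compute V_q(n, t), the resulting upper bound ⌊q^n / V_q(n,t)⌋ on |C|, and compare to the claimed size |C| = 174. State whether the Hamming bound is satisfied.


V_q(n, t) = 13153, q^n = 5764801, Hamming bound = 438, |C| = 174 ≤ bound (satisfied).

Step 1: Compute V_q(n, t) = Σ_{j=0}^3 C(n, j) (q−1)^j.
  j = 0: C(8,0)·(6)^0 = 1·1 = 1.
  j = 1: C(8,1)·(6)^1 = 8·6 = 48.
  j = 2: C(8,2)·(6)^2 = 28·36 = 1008.
  j = 3: C(8,3)·(6)^3 = 56·216 = 12096.
  V_q(n, t) = 1 + 48 + 1008 + 12096 = 13153.
Step 2: q^n = 7^8 = 5764801.
Step 3: Hamming bound ⌊q^n / V_q(n,t)⌋ = ⌊5764801/13153⌋ = 438.
Step 4: Compare |C| = 174 to 438: satisfied.
The claimed |C| lies below the Hamming bound.


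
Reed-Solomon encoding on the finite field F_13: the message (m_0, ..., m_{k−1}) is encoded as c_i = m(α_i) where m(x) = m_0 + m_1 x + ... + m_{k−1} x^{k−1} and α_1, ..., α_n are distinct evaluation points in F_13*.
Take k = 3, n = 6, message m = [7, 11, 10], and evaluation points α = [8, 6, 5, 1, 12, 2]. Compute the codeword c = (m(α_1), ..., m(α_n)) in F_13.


c = [7, 4, 0, 2, 6, 4]

Message polynomial: m(x) = 7 + 11·x + 10·x^2 (mod 13).
For each evaluation point α_i, compute m(α_i) mod 13:
  α_1 = 8: Horner steps 10 → 0 → 7, so m(8) = 7.
  α_2 = 6: Horner steps 10 → 6 → 4, so m(6) = 4.
  α_3 = 5: Horner steps 10 → 9 → 0, so m(5) = 0.
  α_4 = 1: Horner steps 10 → 8 → 2, so m(1) = 2.
  α_5 = 12: Horner steps 10 → 1 → 6, so m(12) = 6.
  α_6 = 2: Horner steps 10 → 5 → 4, so m(2) = 4.
Codeword c = [7, 4, 0, 2, 6, 4] ∈ F_13^6.


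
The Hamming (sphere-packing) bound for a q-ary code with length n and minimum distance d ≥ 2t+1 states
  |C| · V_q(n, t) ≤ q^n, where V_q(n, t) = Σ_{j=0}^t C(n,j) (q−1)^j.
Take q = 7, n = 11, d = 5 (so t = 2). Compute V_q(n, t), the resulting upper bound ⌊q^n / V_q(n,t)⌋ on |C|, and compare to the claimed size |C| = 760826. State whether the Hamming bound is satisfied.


V_q(n, t) = 2047, q^n = 1977326743, Hamming bound = 965963, |C| = 760826 ≤ bound (satisfied).

Step 1: Compute V_q(n, t) = Σ_{j=0}^2 C(n, j) (q−1)^j.
  j = 0: C(11,0)·(6)^0 = 1·1 = 1.
  j = 1: C(11,1)·(6)^1 = 11·6 = 66.
  j = 2: C(11,2)·(6)^2 = 55·36 = 1980.
  V_q(n, t) = 1 + 66 + 1980 = 2047.
Step 2: q^n = 7^11 = 1977326743.
Step 3: Hamming bound ⌊q^n / V_q(n,t)⌋ = ⌊1977326743/2047⌋ = 965963.
Step 4: Compare |C| = 760826 to 965963: satisfied.
The claimed |C| lies below the Hamming bound.


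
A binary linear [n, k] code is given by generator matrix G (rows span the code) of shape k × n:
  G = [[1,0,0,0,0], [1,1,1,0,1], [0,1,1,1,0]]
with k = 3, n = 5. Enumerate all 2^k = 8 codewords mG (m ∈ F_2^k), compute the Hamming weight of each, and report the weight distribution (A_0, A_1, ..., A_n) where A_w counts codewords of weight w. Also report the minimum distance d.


Weight distribution: A_0 = 1, A_1 = 1, A_2 = 1, A_3 = 3, A_4 = 2. Minimum distance d = 1.

Enumerate all 2^3 = 8 messages m ∈ F_2^3.
For each, compute codeword c = mG in F_2^5, then tally its weight.
  m = 000 → c = 00000, weight = 0.
  m = 100 → c = 10000, weight = 1.
  m = 010 → c = 11101, weight = 4.
  m = 110 → c = 01101, weight = 3.
  m = 001 → c = 01110, weight = 3.
  m = 101 → c = 11110, weight = 4.
  m = 011 → c = 10011, weight = 3.
  m = 111 → c = 00011, weight = 2.
Tally weights:
  weight 0: 1 codewords.
  weight 1: 1 codewords.
  weight 2: 1 codewords.
  weight 3: 3 codewords.
  weight 4: 2 codewords.
Minimum distance d = smallest w > 0 with A_w > 0 = 1.
Sanity: Σ A_w = 8 = 2^3 = 8 ✓.


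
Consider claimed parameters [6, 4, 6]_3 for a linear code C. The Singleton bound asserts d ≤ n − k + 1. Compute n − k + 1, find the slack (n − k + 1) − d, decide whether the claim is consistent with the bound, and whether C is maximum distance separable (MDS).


Singleton RHS = n − k + 1 = 3, slack = -3, bound violated (no such code; not MDS).

Singleton bound: d ≤ n − k + 1.
Here n = 6, k = 4, so n − k + 1 = 3.
Given d = 6, check d ≤ 3: NO.
Slack = (n − k + 1) − d = -3.
The slack is negative: d = 6 exceeds n − k + 1 = 3 by 3, so the Singleton bound is violated and no linear [6, 4, 6]_3 code can exist. In particular it is not MDS (MDS requires d = n − k + 1 exactly).
Description: the claimed parameters are [6, 4, 6]_3; such a code would be impossible (violates the Singleton bound).


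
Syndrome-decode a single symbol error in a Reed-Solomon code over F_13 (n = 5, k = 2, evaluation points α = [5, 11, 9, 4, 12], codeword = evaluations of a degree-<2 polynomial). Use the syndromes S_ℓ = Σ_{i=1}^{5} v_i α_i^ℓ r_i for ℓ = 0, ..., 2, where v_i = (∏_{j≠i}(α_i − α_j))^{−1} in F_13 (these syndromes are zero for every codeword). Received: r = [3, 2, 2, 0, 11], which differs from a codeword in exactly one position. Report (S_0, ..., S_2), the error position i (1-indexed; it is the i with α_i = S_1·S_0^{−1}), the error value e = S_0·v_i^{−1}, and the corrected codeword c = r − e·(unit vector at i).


S = (1, 11, 4), error at position 2, error magnitude e = 7, c = [3, 8, 2, 0, 11].

Step 1: column multipliers v_i = (∏_{j≠i}(α_i − α_j))^{−1} mod 13.
  i = 1 (α = 5): (5−11)(5−9)(5−4)(5−12) = (−6)·(−4)·1·(−7) = −168 ≡ 1, so v_1 = 1^{−1} = 1 (mod 13).
  i = 2 (α = 11): (11−5)(11−9)(11−4)(11−12) = 6·2·7·(−1) = −84 ≡ 7, so v_2 = 7^{−1} = 2 (mod 13).
  i = 3 (α = 9): (9−5)(9−11)(9−4)(9−12) = 4·(−2)·5·(−3) = 120 ≡ 3, so v_3 = 3^{−1} = 9 (mod 13).
  i = 4 (α = 4): (4−5)(4−11)(4−9)(4−12) = (−1)·(−7)·(−5)·(−8) = 280 ≡ 7, so v_4 = 7^{−1} = 2 (mod 13).
  i = 5 (α = 12): (12−5)(12−11)(12−9)(12−4) = 7·1·3·8 = 168 ≡ 12, so v_5 = 12^{−1} = 12 (mod 13).
  v = [1, 2, 9, 2, 12].
Step 2: syndromes of r = [3, 2, 2, 0, 11] (all sums mod 13).
  S_0 = Σ v_i r_i = 1·3 + 2·2 + 9·2 + 2·0 + 12·11 = 157 ≡ 1.
  S_1 = Σ v_i α_i r_i = 1·5·3 + 2·11·2 + 9·9·2 + 2·4·0 + 12·12·11 = 1805 ≡ 11.
  α_i^2 mod 13 = [12, 4, 3, 3, 1].
  S_2 = Σ v_i α_i^2 r_i = 1·12·3 + 2·4·2 + 9·3·2 + 2·3·0 + 12·1·11 = 238 ≡ 4.
  S = (1, 11, 4) ≠ 0, so r is not a codeword (an error is present).
Step 3: locate the error. For a single error e at position i, S_ℓ = v_i·e·α_i^ℓ, so α_err = S_1/S_0.
  S_0^{−1} = 1^{−1} = 1 (mod 13), so α_err = 11·1 = 11 ≡ 11 = α_2. Error position i = 2.
  Consistency check: S_2/S_1 = 4·6 = 24 ≡ 11 = α_err ✓ (single-error assumption holds).
Step 4: error magnitude e = S_0/v_2 = S_0·∏_{j≠2}(α_2 − α_j) = 1·7 = 7 ≡ 7 (mod 13).
Step 5: correct position 2: c_2 = r_2 − e = 2 − 7 ≡ 8 (mod 13). Hence c = [3, 8, 2, 0, 11].
  Check: interpolating c through the α_i gives m(x) = 1 + 3·x (degree < 2) with m(α_i) = c_i for every i, so c is indeed a codeword.


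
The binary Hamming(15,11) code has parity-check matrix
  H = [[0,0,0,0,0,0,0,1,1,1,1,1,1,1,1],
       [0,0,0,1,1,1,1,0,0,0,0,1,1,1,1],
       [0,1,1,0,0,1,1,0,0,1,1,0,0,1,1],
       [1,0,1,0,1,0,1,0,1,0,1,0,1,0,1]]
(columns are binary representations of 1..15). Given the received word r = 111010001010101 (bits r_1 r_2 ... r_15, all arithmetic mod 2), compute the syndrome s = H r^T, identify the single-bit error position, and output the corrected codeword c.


s = (0, 1, 0, 1)^T, error position = 5, corrected codeword c = 111000001010101

Compute s = H r^T mod 2 one row at a time:
  s_1 = 0 + 1 + 0 + 1 + 0 + 1 + 0 + 1 = 4 ≡ 0 (mod 2).
  s_2 = 0 + 1 + 0 + 0 + 0 + 1 + 0 + 1 = 3 ≡ 1 (mod 2).
  s_3 = 1 + 1 + 0 + 0 + 0 + 1 + 0 + 1 = 4 ≡ 0 (mod 2).
  s_4 = 1 + 1 + 1 + 0 + 1 + 1 + 1 + 1 = 7 ≡ 1 (mod 2).
s = (0, 1, 0, 1)^T — this equals column 5 of H (binary 0101), so error is at position 5.
Correct: flip bit 5 of r = 111010001010101 to get c = 111000001010101.


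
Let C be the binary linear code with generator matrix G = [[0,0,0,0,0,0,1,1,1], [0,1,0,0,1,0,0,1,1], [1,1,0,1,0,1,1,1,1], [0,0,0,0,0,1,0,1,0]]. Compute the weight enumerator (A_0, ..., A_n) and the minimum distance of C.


Weight distribution: A_0 = 1, A_2 = 1, A_3 = 3, A_4 = 5, A_5 = 4, A_6 = 1, A_7 = 1. Minimum distance d = 2.

Enumerate all 2^4 = 16 messages m ∈ F_2^4.
For each, compute codeword c = mG in F_2^9, then tally its weight.
  m = 0000 → c = 000000000, weight = 0.
  m = 1000 → c = 000000111, weight = 3.
  m = 0100 → c = 010010011, weight = 4.
  m = 1100 → c = 010010100, weight = 3.
  m = 0010 → c = 110101111, weight = 7.
  m = 1010 → c = 110101000, weight = 4.
  m = 0110 → c = 100111100, weight = 5.
  m = 1110 → c = 100111011, weight = 6.
  m = 0001 → c = 000001010, weight = 2.
  m = 1001 → c = 000001101, weight = 3.
  m = 0101 → c = 010011001, weight = 4.
  m = 1101 → c = 010011110, weight = 5.
  m = 0011 → c = 110100101, weight = 5.
  m = 1011 → c = 110100010, weight = 4.
  m = 0111 → c = 100110110, weight = 5.
  m = 1111 → c = 100110001, weight = 4.
Tally weights:
  weight 0: 1 codewords.
  weight 2: 1 codewords.
  weight 3: 3 codewords.
  weight 4: 5 codewords.
  weight 5: 4 codewords.
  weight 6: 1 codewords.
  weight 7: 1 codewords.
Minimum distance d = smallest w > 0 with A_w > 0 = 2.
Sanity: Σ A_w = 16 = 2^4 = 16 ✓.


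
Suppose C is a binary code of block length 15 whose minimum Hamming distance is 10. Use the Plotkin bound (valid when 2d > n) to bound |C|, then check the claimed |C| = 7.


Plotkin bound M ≤ 4; given |C| = 7 > bound (violated).

Check applicability: 2d = 20, n = 15.
2d − n = 5 > 0, so Plotkin applies.
Compute d/(2d−n) = 10/5 ≈ 2.0000.
⌊d/(2d−n)⌋ = 2.
Plotkin bound: M ≤ 2·2 = 4.
Given |C| = 7, check: VIOLATED.
This |C| is above the Plotkin bound, so no binary code with n = 15, d = 10 and 7 codewords exists.


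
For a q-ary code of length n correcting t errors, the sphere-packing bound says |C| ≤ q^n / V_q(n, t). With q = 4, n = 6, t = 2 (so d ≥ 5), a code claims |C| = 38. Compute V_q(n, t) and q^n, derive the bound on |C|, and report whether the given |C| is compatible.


V_q(n, t) = 154, q^n = 4096, Hamming bound = 26, |C| = 38 > bound (violated).

Step 1: Compute V_q(n, t) = Σ_{j=0}^2 C(n, j) (q−1)^j.
  j = 0: C(6,0)·(3)^0 = 1·1 = 1.
  j = 1: C(6,1)·(3)^1 = 6·3 = 18.
  j = 2: C(6,2)·(3)^2 = 15·9 = 135.
  V_q(n, t) = 1 + 18 + 135 = 154.
Step 2: q^n = 4^6 = 4096.
Step 3: Hamming bound ⌊q^n / V_q(n,t)⌋ = ⌊4096/154⌋ = 26.
Step 4: Compare |C| = 38 to 26: violated.
The claimed |C| lies above the Hamming bound, so no 4-ary code of length 6 with d ≥ 5 can have 38 codewords.


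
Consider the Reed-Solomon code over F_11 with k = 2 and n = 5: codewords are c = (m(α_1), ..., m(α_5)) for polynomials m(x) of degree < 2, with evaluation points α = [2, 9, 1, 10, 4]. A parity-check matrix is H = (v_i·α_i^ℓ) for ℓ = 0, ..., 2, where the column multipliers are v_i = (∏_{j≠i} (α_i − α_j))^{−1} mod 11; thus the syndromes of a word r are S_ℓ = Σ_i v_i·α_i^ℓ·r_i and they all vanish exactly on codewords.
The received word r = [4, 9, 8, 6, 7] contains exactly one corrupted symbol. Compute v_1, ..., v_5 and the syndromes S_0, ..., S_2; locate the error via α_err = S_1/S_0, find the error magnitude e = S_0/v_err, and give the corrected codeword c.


S = (4, 7, 4), error at position 4, error magnitude e = 1, c = [4, 9, 8, 5, 7].

Step 1: column multipliers v_i = (∏_{j≠i}(α_i − α_j))^{−1} mod 11.
  i = 1 (α = 2): (2−9)(2−1)(2−10)(2−4) = (−7)·1·(−8)·(−2) = −112 ≡ 9, so v_1 = 9^{−1} = 5 (mod 11).
  i = 2 (α = 9): (9−2)(9−1)(9−10)(9−4) = 7·8·(−1)·5 = −280 ≡ 6, so v_2 = 6^{−1} = 2 (mod 11).
  i = 3 (α = 1): (1−2)(1−9)(1−10)(1−4) = (−1)·(−8)·(−9)·(−3) = 216 ≡ 7, so v_3 = 7^{−1} = 8 (mod 11).
  i = 4 (α = 10): (10−2)(10−9)(10−1)(10−4) = 8·1·9·6 = 432 ≡ 3, so v_4 = 3^{−1} = 4 (mod 11).
  i = 5 (α = 4): (4−2)(4−9)(4−1)(4−10) = 2·(−5)·3·(−6) = 180 ≡ 4, so v_5 = 4^{−1} = 3 (mod 11).
  v = [5, 2, 8, 4, 3].
Step 2: syndromes of r = [4, 9, 8, 6, 7] (all sums mod 11).
  S_0 = Σ v_i r_i = 5·4 + 2·9 + 8·8 + 4·6 + 3·7 = 147 ≡ 4.
  S_1 = Σ v_i α_i r_i = 5·2·4 + 2·9·9 + 8·1·8 + 4·10·6 + 3·4·7 = 590 ≡ 7.
  α_i^2 mod 11 = [4, 4, 1, 1, 5].
  S_2 = Σ v_i α_i^2 r_i = 5·4·4 + 2·4·9 + 8·1·8 + 4·1·6 + 3·5·7 = 345 ≡ 4.
  S = (4, 7, 4) ≠ 0, so r is not a codeword (an error is present).
Step 3: locate the error. For a single error e at position i, S_ℓ = v_i·e·α_i^ℓ, so α_err = S_1/S_0.
  S_0^{−1} = 4^{−1} = 3 (mod 11), so α_err = 7·3 = 21 ≡ 10 = α_4. Error position i = 4.
  Consistency check: S_2/S_1 = 4·8 = 32 ≡ 10 = α_err ✓ (single-error assumption holds).
Step 4: error magnitude e = S_0/v_4 = S_0·∏_{j≠4}(α_4 − α_j) = 4·3 = 12 ≡ 1 (mod 11).
Step 5: correct position 4: c_4 = r_4 − e = 6 − 1 ≡ 5 (mod 11). Hence c = [4, 9, 8, 5, 7].
  Check: interpolating c through the α_i gives m(x) = 1 + 7·x (degree < 2) with m(α_i) = c_i for every i, so c is indeed a codeword.


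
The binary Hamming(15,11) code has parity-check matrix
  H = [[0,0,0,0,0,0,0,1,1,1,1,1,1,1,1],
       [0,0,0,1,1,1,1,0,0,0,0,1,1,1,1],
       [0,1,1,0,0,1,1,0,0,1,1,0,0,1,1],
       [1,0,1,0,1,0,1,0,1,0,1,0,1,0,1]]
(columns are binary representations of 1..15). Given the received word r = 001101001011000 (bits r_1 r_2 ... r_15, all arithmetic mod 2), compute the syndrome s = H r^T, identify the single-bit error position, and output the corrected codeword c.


s = (1, 1, 1, 1)^T, error position = 15, corrected codeword c = 001101001011001

Compute s = H r^T mod 2 one row at a time:
  s_1 = 0 + 1 + 0 + 1 + 1 + 0 + 0 + 0 = 3 ≡ 1 (mod 2).
  s_2 = 1 + 0 + 1 + 0 + 1 + 0 + 0 + 0 = 3 ≡ 1 (mod 2).
  s_3 = 0 + 1 + 1 + 0 + 0 + 1 + 0 + 0 = 3 ≡ 1 (mod 2).
  s_4 = 0 + 1 + 0 + 0 + 1 + 1 + 0 + 0 = 3 ≡ 1 (mod 2).
s = (1, 1, 1, 1)^T — this equals column 15 of H (binary 1111), so error is at position 15.
Correct: flip bit 15 of r = 001101001011000 to get c = 001101001011001.


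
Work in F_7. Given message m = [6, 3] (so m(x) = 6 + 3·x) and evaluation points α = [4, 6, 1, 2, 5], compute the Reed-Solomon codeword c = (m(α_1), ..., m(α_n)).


c = [4, 3, 2, 5, 0]

Message polynomial: m(x) = 6 + 3·x (mod 7).
For each evaluation point α_i, compute m(α_i) mod 7:
  α_1 = 4: Horner steps 3 → 4, so m(4) = 4.
  α_2 = 6: Horner steps 3 → 3, so m(6) = 3.
  α_3 = 1: Horner steps 3 → 2, so m(1) = 2.
  α_4 = 2: Horner steps 3 → 5, so m(2) = 5.
  α_5 = 5: Horner steps 3 → 0, so m(5) = 0.
Codeword c = [4, 3, 2, 5, 0] ∈ F_7^5.


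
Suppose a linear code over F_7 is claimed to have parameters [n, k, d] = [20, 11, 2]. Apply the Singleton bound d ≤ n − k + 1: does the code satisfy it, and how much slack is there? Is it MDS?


Singleton RHS = n − k + 1 = 10, slack = 8, bound satisfied, not MDS.

Singleton bound: d ≤ n − k + 1.
Here n = 20, k = 11, so n − k + 1 = 10.
Given d = 2, check d ≤ 10: YES.
Slack = (n − k + 1) − d = 8.
The code is NOT MDS (slack = 8 > 0).
Description: the claimed parameters are [20, 11, 2]_7; such a code would be non-MDS.


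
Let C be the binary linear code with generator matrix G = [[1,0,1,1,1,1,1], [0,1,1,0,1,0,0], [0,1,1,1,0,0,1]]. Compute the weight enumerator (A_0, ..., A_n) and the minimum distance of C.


Weight distribution: A_0 = 1, A_3 = 3, A_4 = 2, A_5 = 1, A_6 = 1. Minimum distance d = 3.

Enumerate all 2^3 = 8 messages m ∈ F_2^3.
For each, compute codeword c = mG in F_2^7, then tally its weight.
  m = 000 → c = 0000000, weight = 0.
  m = 100 → c = 1011111, weight = 6.
  m = 010 → c = 0110100, weight = 3.
  m = 110 → c = 1101011, weight = 5.
  m = 001 → c = 0111001, weight = 4.
  m = 101 → c = 1100110, weight = 4.
  m = 011 → c = 0001101, weight = 3.
  m = 111 → c = 1010010, weight = 3.
Tally weights:
  weight 0: 1 codewords.
  weight 3: 3 codewords.
  weight 4: 2 codewords.
  weight 5: 1 codewords.
  weight 6: 1 codewords.
Minimum distance d = smallest w > 0 with A_w > 0 = 3.
Sanity: Σ A_w = 8 = 2^3 = 8 ✓.


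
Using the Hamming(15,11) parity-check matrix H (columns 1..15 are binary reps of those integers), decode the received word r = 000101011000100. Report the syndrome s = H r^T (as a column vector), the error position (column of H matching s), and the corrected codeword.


s = (1, 1, 1, 0)^T, error position = 14, corrected codeword c = 000101011000110

Compute s = H r^T mod 2 one row at a time:
  s_1 = 1 + 1 + 0 + 0 + 0 + 1 + 0 + 0 = 3 ≡ 1 (mod 2).
  s_2 = 1 + 0 + 1 + 0 + 0 + 1 + 0 + 0 = 3 ≡ 1 (mod 2).
  s_3 = 0 + 0 + 1 + 0 + 0 + 0 + 0 + 0 = 1 ≡ 1 (mod 2).
  s_4 = 0 + 0 + 0 + 0 + 1 + 0 + 1 + 0 = 2 ≡ 0 (mod 2).
s = (1, 1, 1, 0)^T — this equals column 14 of H (binary 1110), so error is at position 14.
Correct: flip bit 14 of r = 000101011000100 to get c = 000101011000110.


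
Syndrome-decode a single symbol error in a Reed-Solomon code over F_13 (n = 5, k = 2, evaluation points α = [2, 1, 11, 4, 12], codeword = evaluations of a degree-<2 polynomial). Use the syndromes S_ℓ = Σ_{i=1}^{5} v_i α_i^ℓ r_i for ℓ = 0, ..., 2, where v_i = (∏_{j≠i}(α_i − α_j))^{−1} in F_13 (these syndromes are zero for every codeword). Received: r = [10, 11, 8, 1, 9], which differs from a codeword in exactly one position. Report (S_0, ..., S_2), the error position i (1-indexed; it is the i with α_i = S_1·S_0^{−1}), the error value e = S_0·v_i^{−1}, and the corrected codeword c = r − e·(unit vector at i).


S = (12, 11, 9), error at position 1, error magnitude e = 11, c = [12, 11, 8, 1, 9].

Step 1: column multipliers v_i = (∏_{j≠i}(α_i − α_j))^{−1} mod 13.
  i = 1 (α = 2): (2−1)(2−11)(2−4)(2−12) = 1·(−9)·(−2)·(−10) = −180 ≡ 2, so v_1 = 2^{−1} = 7 (mod 13).
  i = 2 (α = 1): (1−2)(1−11)(1−4)(1−12) = (−1)·(−10)·(−3)·(−11) = 330 ≡ 5, so v_2 = 5^{−1} = 8 (mod 13).
  i = 3 (α = 11): (11−2)(11−1)(11−4)(11−12) = 9·10·7·(−1) = −630 ≡ 7, so v_3 = 7^{−1} = 2 (mod 13).
  i = 4 (α = 4): (4−2)(4−1)(4−11)(4−12) = 2·3·(−7)·(−8) = 336 ≡ 11, so v_4 = 11^{−1} = 6 (mod 13).
  i = 5 (α = 12): (12−2)(12−1)(12−11)(12−4) = 10·11·1·8 = 880 ≡ 9, so v_5 = 9^{−1} = 3 (mod 13).
  v = [7, 8, 2, 6, 3].
Step 2: syndromes of r = [10, 11, 8, 1, 9] (all sums mod 13).
  S_0 = Σ v_i r_i = 7·10 + 8·11 + 2·8 + 6·1 + 3·9 = 207 ≡ 12.
  S_1 = Σ v_i α_i r_i = 7·2·10 + 8·1·11 + 2·11·8 + 6·4·1 + 3·12·9 = 752 ≡ 11.
  α_i^2 mod 13 = [4, 1, 4, 3, 1].
  S_2 = Σ v_i α_i^2 r_i = 7·4·10 + 8·1·11 + 2·4·8 + 6·3·1 + 3·1·9 = 477 ≡ 9.
  S = (12, 11, 9) ≠ 0, so r is not a codeword (an error is present).
Step 3: locate the error. For a single error e at position i, S_ℓ = v_i·e·α_i^ℓ, so α_err = S_1/S_0.
  S_0^{−1} = 12^{−1} = 12 (mod 13), so α_err = 11·12 = 132 ≡ 2 = α_1. Error position i = 1.
  Consistency check: S_2/S_1 = 9·6 = 54 ≡ 2 = α_err ✓ (single-error assumption holds).
Step 4: error magnitude e = S_0/v_1 = S_0·∏_{j≠1}(α_1 − α_j) = 12·2 = 24 ≡ 11 (mod 13).
Step 5: correct position 1: c_1 = r_1 − e = 10 − 11 ≡ 12 (mod 13). Hence c = [12, 11, 8, 1, 9].
  Check: interpolating c through the α_i gives m(x) = 10 + 1·x (degree < 2) with m(α_i) = c_i for every i, so c is indeed a codeword.


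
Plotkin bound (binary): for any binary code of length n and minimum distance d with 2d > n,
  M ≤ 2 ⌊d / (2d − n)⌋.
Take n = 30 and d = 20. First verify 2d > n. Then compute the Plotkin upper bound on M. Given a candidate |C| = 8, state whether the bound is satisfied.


Plotkin bound M ≤ 4; given |C| = 8 > bound (violated).

Check applicability: 2d = 40, n = 30.
2d − n = 10 > 0, so Plotkin applies.
Compute d/(2d−n) = 20/10 ≈ 2.0000.
⌊d/(2d−n)⌋ = 2.
Plotkin bound: M ≤ 2·2 = 4.
Given |C| = 8, check: VIOLATED.
This |C| is above the Plotkin bound, so no binary code with n = 30, d = 20 and 8 codewords exists.


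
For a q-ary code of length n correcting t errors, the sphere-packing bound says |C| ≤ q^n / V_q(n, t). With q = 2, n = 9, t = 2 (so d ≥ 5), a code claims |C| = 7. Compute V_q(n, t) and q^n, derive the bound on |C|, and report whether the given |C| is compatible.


V_q(n, t) = 46, q^n = 512, Hamming bound = 11, |C| = 7 ≤ bound (satisfied).

Step 1: Compute V_q(n, t) = Σ_{j=0}^2 C(n, j) (q−1)^j.
  j = 0: C(9,0)·(1)^0 = 1·1 = 1.
  j = 1: C(9,1)·(1)^1 = 9·1 = 9.
  j = 2: C(9,2)·(1)^2 = 36·1 = 36.
  V_q(n, t) = 1 + 9 + 36 = 46.
Step 2: q^n = 2^9 = 512.
Step 3: Hamming bound ⌊q^n / V_q(n,t)⌋ = ⌊512/46⌋ = 11.
Step 4: Compare |C| = 7 to 11: satisfied.
The claimed |C| lies below the Hamming bound.


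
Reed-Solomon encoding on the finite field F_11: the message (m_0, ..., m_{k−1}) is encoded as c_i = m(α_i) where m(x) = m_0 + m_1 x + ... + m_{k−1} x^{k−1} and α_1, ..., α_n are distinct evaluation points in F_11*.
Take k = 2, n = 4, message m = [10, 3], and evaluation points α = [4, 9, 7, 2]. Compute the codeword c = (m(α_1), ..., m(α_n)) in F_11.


c = [0, 4, 9, 5]

Message polynomial: m(x) = 10 + 3·x (mod 11).
For each evaluation point α_i, compute m(α_i) mod 11:
  α_1 = 4: Horner steps 3 → 0, so m(4) = 0.
  α_2 = 9: Horner steps 3 → 4, so m(9) = 4.
  α_3 = 7: Horner steps 3 → 9, so m(7) = 9.
  α_4 = 2: Horner steps 3 → 5, so m(2) = 5.
Codeword c = [0, 4, 9, 5] ∈ F_11^4.


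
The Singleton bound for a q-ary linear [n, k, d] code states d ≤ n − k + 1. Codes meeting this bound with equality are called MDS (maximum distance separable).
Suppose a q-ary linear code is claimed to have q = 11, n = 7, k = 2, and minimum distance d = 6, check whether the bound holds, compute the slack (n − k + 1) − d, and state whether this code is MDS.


Singleton RHS = n − k + 1 = 6, slack = 0, bound satisfied, MDS.

Singleton bound: d ≤ n − k + 1.
Here n = 7, k = 2, so n − k + 1 = 6.
Given d = 6, check d ≤ 6: YES.
Slack = (n − k + 1) − d = 0.
The code is MDS (slack = 0).
Description: the claimed parameters are [7, 2, 6]_11; such a code would be MDS (meets Singleton bound).


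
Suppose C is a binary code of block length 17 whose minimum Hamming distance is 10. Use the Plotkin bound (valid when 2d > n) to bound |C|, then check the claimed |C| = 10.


Plotkin bound M ≤ 6; given |C| = 10 > bound (violated).

Check applicability: 2d = 20, n = 17.
2d − n = 3 > 0, so Plotkin applies.
Compute d/(2d−n) = 10/3 ≈ 3.3333.
⌊d/(2d−n)⌋ = 3.
Plotkin bound: M ≤ 2·3 = 6.
Given |C| = 10, check: VIOLATED.
This |C| is above the Plotkin bound, so no binary code with n = 17, d = 10 and 10 codewords exists.


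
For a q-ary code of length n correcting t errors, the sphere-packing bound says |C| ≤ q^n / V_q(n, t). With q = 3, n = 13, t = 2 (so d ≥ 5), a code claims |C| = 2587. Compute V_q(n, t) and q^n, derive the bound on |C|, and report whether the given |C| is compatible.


V_q(n, t) = 339, q^n = 1594323, Hamming bound = 4703, |C| = 2587 ≤ bound (satisfied).

Step 1: Compute V_q(n, t) = Σ_{j=0}^2 C(n, j) (q−1)^j.
  j = 0: C(13,0)·(2)^0 = 1·1 = 1.
  j = 1: C(13,1)·(2)^1 = 13·2 = 26.
  j = 2: C(13,2)·(2)^2 = 78·4 = 312.
  V_q(n, t) = 1 + 26 + 312 = 339.
Step 2: q^n = 3^13 = 1594323.
Step 3: Hamming bound ⌊q^n / V_q(n,t)⌋ = ⌊1594323/339⌋ = 4703.
Step 4: Compare |C| = 2587 to 4703: satisfied.
The claimed |C| lies below the Hamming bound.


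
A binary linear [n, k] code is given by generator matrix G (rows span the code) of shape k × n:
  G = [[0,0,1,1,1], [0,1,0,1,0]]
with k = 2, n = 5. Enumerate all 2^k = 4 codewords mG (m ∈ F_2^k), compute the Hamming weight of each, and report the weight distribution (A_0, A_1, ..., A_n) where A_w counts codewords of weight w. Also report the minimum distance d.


Weight distribution: A_0 = 1, A_2 = 1, A_3 = 2. Minimum distance d = 2.

Enumerate all 2^2 = 4 messages m ∈ F_2^2.
For each, compute codeword c = mG in F_2^5, then tally its weight.
  m = 00 → c = 00000, weight = 0.
  m = 10 → c = 00111, weight = 3.
  m = 01 → c = 01010, weight = 2.
  m = 11 → c = 01101, weight = 3.
Tally weights:
  weight 0: 1 codewords.
  weight 2: 1 codewords.
  weight 3: 2 codewords.
Minimum distance d = smallest w > 0 with A_w > 0 = 2.
Sanity: Σ A_w = 4 = 2^2 = 4 ✓.


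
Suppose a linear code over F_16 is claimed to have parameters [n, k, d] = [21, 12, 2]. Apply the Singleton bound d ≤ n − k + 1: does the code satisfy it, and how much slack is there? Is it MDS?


Singleton RHS = n − k + 1 = 10, slack = 8, bound satisfied, not MDS.

Singleton bound: d ≤ n − k + 1.
Here n = 21, k = 12, so n − k + 1 = 10.
Given d = 2, check d ≤ 10: YES.
Slack = (n − k + 1) − d = 8.
The code is NOT MDS (slack = 8 > 0).
Description: the claimed parameters are [21, 12, 2]_16; such a code would be non-MDS.


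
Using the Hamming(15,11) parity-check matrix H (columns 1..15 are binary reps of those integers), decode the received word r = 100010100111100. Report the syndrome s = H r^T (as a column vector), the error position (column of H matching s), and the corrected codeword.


s = (0, 0, 1, 1)^T, error position = 3, corrected codeword c = 101010100111100

Compute s = H r^T mod 2 one row at a time:
  s_1 = 0 + 0 + 1 + 1 + 1 + 1 + 0 + 0 = 4 ≡ 0 (mod 2).
  s_2 = 0 + 1 + 0 + 1 + 1 + 1 + 0 + 0 = 4 ≡ 0 (mod 2).
  s_3 = 0 + 0 + 0 + 1 + 1 + 1 + 0 + 0 = 3 ≡ 1 (mod 2).
  s_4 = 1 + 0 + 1 + 1 + 0 + 1 + 1 + 0 = 5 ≡ 1 (mod 2).
s = (0, 0, 1, 1)^T — this equals column 3 of H (binary 0011), so error is at position 3.
Correct: flip bit 3 of r = 100010100111100 to get c = 101010100111100.


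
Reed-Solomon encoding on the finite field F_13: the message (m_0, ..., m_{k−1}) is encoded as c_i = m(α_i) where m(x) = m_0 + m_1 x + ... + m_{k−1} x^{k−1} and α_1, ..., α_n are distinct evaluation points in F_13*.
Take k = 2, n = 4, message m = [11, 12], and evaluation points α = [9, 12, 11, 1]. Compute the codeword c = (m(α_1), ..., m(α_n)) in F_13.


c = [2, 12, 0, 10]

Message polynomial: m(x) = 11 + 12·x (mod 13).
For each evaluation point α_i, compute m(α_i) mod 13:
  α_1 = 9: Horner steps 12 → 2, so m(9) = 2.
  α_2 = 12: Horner steps 12 → 12, so m(12) = 12.
  α_3 = 11: Horner steps 12 → 0, so m(11) = 0.
  α_4 = 1: Horner steps 12 → 10, so m(1) = 10.
Codeword c = [2, 12, 0, 10] ∈ F_13^4.


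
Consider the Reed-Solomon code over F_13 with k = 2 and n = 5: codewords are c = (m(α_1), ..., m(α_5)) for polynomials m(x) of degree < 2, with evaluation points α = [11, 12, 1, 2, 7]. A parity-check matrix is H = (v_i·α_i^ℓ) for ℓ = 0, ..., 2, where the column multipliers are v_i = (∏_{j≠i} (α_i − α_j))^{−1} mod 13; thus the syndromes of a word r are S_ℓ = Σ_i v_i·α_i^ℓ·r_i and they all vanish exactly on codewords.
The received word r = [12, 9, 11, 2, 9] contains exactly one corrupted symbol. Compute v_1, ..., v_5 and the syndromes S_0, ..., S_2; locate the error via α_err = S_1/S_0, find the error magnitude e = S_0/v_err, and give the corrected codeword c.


S = (8, 5, 8), error at position 2, error magnitude e = 6, c = [12, 3, 11, 2, 9].

Step 1: column multipliers v_i = (∏_{j≠i}(α_i − α_j))^{−1} mod 13.
  i = 1 (α = 11): (11−12)(11−1)(11−2)(11−7) = (−1)·10·9·4 = −360 ≡ 4, so v_1 = 4^{−1} = 10 (mod 13).
  i = 2 (α = 12): (12−11)(12−1)(12−2)(12−7) = 1·11·10·5 = 550 ≡ 4, so v_2 = 4^{−1} = 10 (mod 13).
  i = 3 (α = 1): (1−11)(1−12)(1−2)(1−7) = (−10)·(−11)·(−1)·(−6) = 660 ≡ 10, so v_3 = 10^{−1} = 4 (mod 13).
  i = 4 (α = 2): (2−11)(2−12)(2−1)(2−7) = (−9)·(−10)·1·(−5) = −450 ≡ 5, so v_4 = 5^{−1} = 8 (mod 13).
  i = 5 (α = 7): (7−11)(7−12)(7−1)(7−2) = (−4)·(−5)·6·5 = 600 ≡ 2, so v_5 = 2^{−1} = 7 (mod 13).
  v = [10, 10, 4, 8, 7].
Step 2: syndromes of r = [12, 9, 11, 2, 9] (all sums mod 13).
  S_0 = Σ v_i r_i = 10·12 + 10·9 + 4·11 + 8·2 + 7·9 = 333 ≡ 8.
  S_1 = Σ v_i α_i r_i = 10·11·12 + 10·12·9 + 4·1·11 + 8·2·2 + 7·7·9 = 2917 ≡ 5.
  α_i^2 mod 13 = [4, 1, 1, 4, 10].
  S_2 = Σ v_i α_i^2 r_i = 10·4·12 + 10·1·9 + 4·1·11 + 8·4·2 + 7·10·9 = 1308 ≡ 8.
  S = (8, 5, 8) ≠ 0, so r is not a codeword (an error is present).
Step 3: locate the error. For a single error e at position i, S_ℓ = v_i·e·α_i^ℓ, so α_err = S_1/S_0.
  S_0^{−1} = 8^{−1} = 5 (mod 13), so α_err = 5·5 = 25 ≡ 12 = α_2. Error position i = 2.
  Consistency check: S_2/S_1 = 8·8 = 64 ≡ 12 = α_err ✓ (single-error assumption holds).
Step 4: error magnitude e = S_0/v_2 = S_0·∏_{j≠2}(α_2 − α_j) = 8·4 = 32 ≡ 6 (mod 13).
Step 5: correct position 2: c_2 = r_2 − e = 9 − 6 ≡ 3 (mod 13). Hence c = [12, 3, 11, 2, 9].
  Check: interpolating c through the α_i gives m(x) = 7 + 4·x (degree < 2) with m(α_i) = c_i for every i, so c is indeed a codeword.


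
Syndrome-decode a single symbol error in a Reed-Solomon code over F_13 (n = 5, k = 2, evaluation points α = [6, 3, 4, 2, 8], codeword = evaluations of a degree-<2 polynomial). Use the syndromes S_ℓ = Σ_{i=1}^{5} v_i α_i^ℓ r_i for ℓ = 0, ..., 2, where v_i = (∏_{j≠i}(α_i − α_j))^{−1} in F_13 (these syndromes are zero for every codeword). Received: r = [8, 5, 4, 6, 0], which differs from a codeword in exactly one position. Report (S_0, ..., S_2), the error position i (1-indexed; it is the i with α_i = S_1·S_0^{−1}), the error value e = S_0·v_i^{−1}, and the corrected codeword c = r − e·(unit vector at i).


S = (8, 9, 2), error at position 1, error magnitude e = 6, c = [2, 5, 4, 6, 0].

Step 1: column multipliers v_i = (∏_{j≠i}(α_i − α_j))^{−1} mod 13.
  i = 1 (α = 6): (6−3)(6−4)(6−2)(6−8) = 3·2·4·(−2) = −48 ≡ 4, so v_1 = 4^{−1} = 10 (mod 13).
  i = 2 (α = 3): (3−6)(3−4)(3−2)(3−8) = (−3)·(−1)·1·(−5) = −15 ≡ 11, so v_2 = 11^{−1} = 6 (mod 13).
  i = 3 (α = 4): (4−6)(4−3)(4−2)(4−8) = (−2)·1·2·(−4) = 16 ≡ 3, so v_3 = 3^{−1} = 9 (mod 13).
  i = 4 (α = 2): (2−6)(2−3)(2−4)(2−8) = (−4)·(−1)·(−2)·(−6) = 48 ≡ 9, so v_4 = 9^{−1} = 3 (mod 13).
  i = 5 (α = 8): (8−6)(8−3)(8−4)(8−2) = 2·5·4·6 = 240 ≡ 6, so v_5 = 6^{−1} = 11 (mod 13).
  v = [10, 6, 9, 3, 11].
Step 2: syndromes of r = [8, 5, 4, 6, 0] (all sums mod 13).
  S_0 = Σ v_i r_i = 10·8 + 6·5 + 9·4 + 3·6 + 11·0 = 164 ≡ 8.
  S_1 = Σ v_i α_i r_i = 10·6·8 + 6·3·5 + 9·4·4 + 3·2·6 + 11·8·0 = 750 ≡ 9.
  α_i^2 mod 13 = [10, 9, 3, 4, 12].
  S_2 = Σ v_i α_i^2 r_i = 10·10·8 + 6·9·5 + 9·3·4 + 3·4·6 + 11·12·0 = 1250 ≡ 2.
  S = (8, 9, 2) ≠ 0, so r is not a codeword (an error is present).
Step 3: locate the error. For a single error e at position i, S_ℓ = v_i·e·α_i^ℓ, so α_err = S_1/S_0.
  S_0^{−1} = 8^{−1} = 5 (mod 13), so α_err = 9·5 = 45 ≡ 6 = α_1. Error position i = 1.
  Consistency check: S_2/S_1 = 2·3 = 6 ≡ 6 = α_err ✓ (single-error assumption holds).
Step 4: error magnitude e = S_0/v_1 = S_0·∏_{j≠1}(α_1 − α_j) = 8·4 = 32 ≡ 6 (mod 13).
Step 5: correct position 1: c_1 = r_1 − e = 8 − 6 ≡ 2 (mod 13). Hence c = [2, 5, 4, 6, 0].
  Check: interpolating c through the α_i gives m(x) = 8 + 12·x (degree < 2) with m(α_i) = c_i for every i, so c is indeed a codeword.
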